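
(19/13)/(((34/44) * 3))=418/663 = 0.63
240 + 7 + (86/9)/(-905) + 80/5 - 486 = -1816421/8145 = -223.01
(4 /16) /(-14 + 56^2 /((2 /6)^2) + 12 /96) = 2/225681 = 0.00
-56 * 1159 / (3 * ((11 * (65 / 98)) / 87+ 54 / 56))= -6047776/293 = -20640.87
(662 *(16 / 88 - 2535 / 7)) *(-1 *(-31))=-571968662/77 = -7428164.44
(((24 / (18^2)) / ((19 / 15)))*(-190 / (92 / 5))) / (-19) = 125/3933 = 0.03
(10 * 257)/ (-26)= -1285/13 = -98.85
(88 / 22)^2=16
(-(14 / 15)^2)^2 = 0.76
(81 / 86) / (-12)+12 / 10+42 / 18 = 17827/5160 = 3.45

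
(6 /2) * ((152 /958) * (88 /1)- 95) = -116451/479 = -243.11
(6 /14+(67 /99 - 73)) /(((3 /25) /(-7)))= 1245575/297 = 4193.86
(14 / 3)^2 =196/9 = 21.78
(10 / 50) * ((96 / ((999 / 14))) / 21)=0.01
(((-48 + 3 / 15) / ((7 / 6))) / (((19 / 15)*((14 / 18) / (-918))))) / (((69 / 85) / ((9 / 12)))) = 755291385/21413 = 35272.56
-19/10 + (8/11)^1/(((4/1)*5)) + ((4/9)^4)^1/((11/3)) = -8105/4374 = -1.85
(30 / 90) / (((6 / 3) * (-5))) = -1/30 = -0.03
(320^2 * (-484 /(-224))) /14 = 774400/49 = 15804.08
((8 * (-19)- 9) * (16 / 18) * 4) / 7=-736/9 = -81.78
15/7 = 2.14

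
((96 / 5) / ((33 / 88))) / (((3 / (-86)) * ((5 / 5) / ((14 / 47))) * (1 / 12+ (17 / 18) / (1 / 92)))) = -3698688/735785 = -5.03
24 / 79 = 0.30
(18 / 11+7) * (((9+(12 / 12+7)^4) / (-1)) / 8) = -389975/88 = -4431.53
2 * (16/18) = 16/9 = 1.78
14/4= 7/2 = 3.50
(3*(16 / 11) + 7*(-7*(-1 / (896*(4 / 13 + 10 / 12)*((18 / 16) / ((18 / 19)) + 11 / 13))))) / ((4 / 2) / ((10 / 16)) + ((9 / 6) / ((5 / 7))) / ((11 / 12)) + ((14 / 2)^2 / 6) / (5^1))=12112105/19668466 = 0.62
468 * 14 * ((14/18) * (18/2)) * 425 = 19492200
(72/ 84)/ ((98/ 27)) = 81/343 = 0.24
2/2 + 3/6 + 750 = 751.50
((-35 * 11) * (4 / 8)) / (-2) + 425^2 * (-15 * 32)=-346799615/4 = -86699903.75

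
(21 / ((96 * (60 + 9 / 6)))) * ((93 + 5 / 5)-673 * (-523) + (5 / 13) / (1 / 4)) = 32038783/25584 = 1252.30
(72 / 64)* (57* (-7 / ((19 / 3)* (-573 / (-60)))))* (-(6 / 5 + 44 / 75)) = 12663/955 = 13.26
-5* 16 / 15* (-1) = 16/3 = 5.33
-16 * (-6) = 96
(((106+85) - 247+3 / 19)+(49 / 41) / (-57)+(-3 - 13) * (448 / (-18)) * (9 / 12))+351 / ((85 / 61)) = 494.70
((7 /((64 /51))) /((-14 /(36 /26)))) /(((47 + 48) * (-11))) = 459/869440 = 0.00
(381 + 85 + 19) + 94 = 579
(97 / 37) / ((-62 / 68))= -3298/1147 = -2.88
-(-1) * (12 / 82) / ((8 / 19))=57/164 = 0.35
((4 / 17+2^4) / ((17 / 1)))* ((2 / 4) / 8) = 69/1156 = 0.06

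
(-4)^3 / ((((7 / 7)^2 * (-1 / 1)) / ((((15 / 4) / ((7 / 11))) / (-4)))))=-660/7 = -94.29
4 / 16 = 1/4 = 0.25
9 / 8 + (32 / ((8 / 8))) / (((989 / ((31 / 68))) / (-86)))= -449/3128 = -0.14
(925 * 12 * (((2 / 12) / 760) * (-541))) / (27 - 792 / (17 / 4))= 1701445/205884 = 8.26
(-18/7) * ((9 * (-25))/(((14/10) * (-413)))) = -20250/20237 = -1.00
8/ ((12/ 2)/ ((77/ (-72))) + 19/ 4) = -2464/265 = -9.30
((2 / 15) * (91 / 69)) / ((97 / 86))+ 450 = 45193402/100395 = 450.16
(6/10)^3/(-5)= -0.04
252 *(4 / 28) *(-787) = -28332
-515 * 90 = -46350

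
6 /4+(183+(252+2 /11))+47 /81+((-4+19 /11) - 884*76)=-118946737/1782 = -66749.01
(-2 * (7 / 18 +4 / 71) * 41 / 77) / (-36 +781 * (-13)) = 23329/501329367 = 0.00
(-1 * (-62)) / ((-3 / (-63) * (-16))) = -651/8 = -81.38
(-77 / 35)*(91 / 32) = -1001/160 = -6.26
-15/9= -5/3 = -1.67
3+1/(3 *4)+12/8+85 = 1075/12 = 89.58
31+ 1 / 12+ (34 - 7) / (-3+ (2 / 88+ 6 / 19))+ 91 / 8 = 1725547/53400 = 32.31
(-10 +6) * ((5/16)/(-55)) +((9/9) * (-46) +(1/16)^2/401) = -51918261/1129216 = -45.98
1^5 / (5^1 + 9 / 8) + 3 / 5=187/245 = 0.76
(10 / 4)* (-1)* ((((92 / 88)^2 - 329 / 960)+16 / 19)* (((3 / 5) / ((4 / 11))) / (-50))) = 3514429/26752000 = 0.13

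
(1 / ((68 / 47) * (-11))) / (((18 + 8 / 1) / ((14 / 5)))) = -329/48620 = -0.01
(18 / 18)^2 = 1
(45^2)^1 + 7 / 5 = 10132/5 = 2026.40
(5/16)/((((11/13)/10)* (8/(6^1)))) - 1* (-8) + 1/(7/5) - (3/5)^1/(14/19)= 18779/1760 = 10.67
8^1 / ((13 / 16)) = 128/13 = 9.85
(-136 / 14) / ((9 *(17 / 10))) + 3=149/63 = 2.37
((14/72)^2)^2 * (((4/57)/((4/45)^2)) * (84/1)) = 420175/393984 = 1.07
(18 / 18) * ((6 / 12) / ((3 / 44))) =7.33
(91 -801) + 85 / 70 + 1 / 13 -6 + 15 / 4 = -258789/364 = -710.96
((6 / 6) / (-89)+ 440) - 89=31238/89 = 350.99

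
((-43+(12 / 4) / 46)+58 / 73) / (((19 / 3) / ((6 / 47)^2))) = -7641378/70469309 = -0.11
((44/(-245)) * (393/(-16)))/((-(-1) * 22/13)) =5109/1960 = 2.61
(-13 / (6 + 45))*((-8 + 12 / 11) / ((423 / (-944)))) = -932672/237303 = -3.93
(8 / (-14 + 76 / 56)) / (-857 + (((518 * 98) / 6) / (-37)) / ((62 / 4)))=3472/4783307 = 0.00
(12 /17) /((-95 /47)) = -564/1615 = -0.35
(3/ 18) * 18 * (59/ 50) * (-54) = -191.16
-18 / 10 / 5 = -9/25 = -0.36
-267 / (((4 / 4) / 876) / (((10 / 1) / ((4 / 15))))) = -8770950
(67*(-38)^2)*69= 6675612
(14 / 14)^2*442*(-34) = -15028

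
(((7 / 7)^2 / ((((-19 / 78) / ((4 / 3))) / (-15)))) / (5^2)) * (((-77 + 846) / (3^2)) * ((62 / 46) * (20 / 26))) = 381424/1311 = 290.94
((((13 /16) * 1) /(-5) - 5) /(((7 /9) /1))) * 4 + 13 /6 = -1463/60 = -24.38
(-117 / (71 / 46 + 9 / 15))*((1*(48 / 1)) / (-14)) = 645840/3451 = 187.15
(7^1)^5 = 16807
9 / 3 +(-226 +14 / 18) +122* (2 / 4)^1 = -1451/9 = -161.22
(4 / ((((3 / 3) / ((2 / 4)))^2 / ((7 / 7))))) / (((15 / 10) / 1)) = 2/3 = 0.67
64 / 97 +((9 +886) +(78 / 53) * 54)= 5013151/5141 = 975.13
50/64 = 25/32 = 0.78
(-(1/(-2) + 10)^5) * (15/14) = -37141485/448 = -82905.10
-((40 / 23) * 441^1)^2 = -311169600/529 = -588222.31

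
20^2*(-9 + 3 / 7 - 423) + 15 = -1208295/7 = -172613.57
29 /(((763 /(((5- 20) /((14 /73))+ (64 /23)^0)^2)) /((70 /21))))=169441345/224322 = 755.35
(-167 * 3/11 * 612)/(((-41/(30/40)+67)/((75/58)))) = -34493850/11803 = -2922.46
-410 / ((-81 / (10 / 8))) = 1025/162 = 6.33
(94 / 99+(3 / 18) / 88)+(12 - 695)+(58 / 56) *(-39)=-728221/1008 = -722.44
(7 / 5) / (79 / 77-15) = -539/5380 = -0.10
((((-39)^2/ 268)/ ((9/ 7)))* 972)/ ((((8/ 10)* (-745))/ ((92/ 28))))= -944541/39932 = -23.65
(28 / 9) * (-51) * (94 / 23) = -44744/69 = -648.46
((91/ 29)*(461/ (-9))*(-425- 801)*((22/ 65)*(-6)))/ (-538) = 87038644/117015 = 743.82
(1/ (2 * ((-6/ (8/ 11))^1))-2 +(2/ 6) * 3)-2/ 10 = -208/165 = -1.26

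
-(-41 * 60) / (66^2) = 205/363 = 0.56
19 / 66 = 0.29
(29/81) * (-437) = -12673/81 = -156.46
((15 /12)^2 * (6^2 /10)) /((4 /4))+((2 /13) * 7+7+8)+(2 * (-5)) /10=2153/104 = 20.70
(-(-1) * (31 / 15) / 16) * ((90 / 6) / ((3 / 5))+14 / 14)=403/120 = 3.36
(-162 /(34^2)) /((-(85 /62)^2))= 155682/2088025 = 0.07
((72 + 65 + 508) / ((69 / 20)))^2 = 18490000/529 = 34952.74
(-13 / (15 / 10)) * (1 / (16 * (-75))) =13/1800 = 0.01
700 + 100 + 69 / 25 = 20069/25 = 802.76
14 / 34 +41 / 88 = 1313/1496 = 0.88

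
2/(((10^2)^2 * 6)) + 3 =90001/30000 = 3.00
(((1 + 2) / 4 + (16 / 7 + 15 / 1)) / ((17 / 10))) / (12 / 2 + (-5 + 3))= 2525/952 = 2.65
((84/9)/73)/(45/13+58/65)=1820/61977 = 0.03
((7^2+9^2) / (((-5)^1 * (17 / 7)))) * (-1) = 182/17 = 10.71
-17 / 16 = -1.06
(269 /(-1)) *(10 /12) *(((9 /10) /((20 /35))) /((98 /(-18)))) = 7263/112 = 64.85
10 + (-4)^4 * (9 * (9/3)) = 6922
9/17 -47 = -790/17 = -46.47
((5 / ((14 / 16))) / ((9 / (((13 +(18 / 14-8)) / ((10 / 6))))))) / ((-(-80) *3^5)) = 22/178605 = 0.00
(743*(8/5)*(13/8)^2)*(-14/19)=-878969/380 = -2313.08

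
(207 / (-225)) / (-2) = 23/50 = 0.46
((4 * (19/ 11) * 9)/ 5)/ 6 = 114/55 = 2.07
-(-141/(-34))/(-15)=47/170 = 0.28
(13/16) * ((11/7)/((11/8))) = 13/14 = 0.93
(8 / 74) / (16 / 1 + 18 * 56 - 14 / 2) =4/37629 = 0.00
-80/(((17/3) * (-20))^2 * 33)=-3/15895 = 0.00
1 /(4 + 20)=1/24 = 0.04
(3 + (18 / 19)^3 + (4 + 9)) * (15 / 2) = 866820/6859 = 126.38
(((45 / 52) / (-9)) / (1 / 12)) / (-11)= 15/143 = 0.10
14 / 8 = 7/4 = 1.75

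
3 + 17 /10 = 47/10 = 4.70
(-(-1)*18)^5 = 1889568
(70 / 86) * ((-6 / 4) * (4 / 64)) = -105/1376 = -0.08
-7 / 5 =-1.40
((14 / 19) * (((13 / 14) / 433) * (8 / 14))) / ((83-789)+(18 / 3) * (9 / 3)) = -13/9905308 = 0.00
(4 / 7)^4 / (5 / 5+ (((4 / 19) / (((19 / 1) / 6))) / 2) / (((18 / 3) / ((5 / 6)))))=4332/40817 = 0.11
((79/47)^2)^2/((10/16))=311600648/24398405 = 12.77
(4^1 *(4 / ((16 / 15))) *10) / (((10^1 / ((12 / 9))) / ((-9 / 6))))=-30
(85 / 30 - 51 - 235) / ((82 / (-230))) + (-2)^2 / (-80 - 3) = 16215971/20418 = 794.20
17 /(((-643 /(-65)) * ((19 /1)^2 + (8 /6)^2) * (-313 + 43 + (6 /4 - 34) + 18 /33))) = -3366/214558169 = 0.00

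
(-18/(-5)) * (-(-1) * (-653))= -11754/5 = -2350.80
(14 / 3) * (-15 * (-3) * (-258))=-54180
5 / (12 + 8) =1/4 = 0.25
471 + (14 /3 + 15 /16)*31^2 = 281117/48 = 5856.60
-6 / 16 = -3/8 = -0.38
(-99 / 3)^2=1089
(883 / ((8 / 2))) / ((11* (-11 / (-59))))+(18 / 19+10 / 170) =16984631/156332 = 108.64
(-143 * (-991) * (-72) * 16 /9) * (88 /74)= -798127616/37 = -21571016.65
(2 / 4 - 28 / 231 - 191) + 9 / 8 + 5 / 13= -649031/3432 = -189.11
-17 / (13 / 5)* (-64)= 418.46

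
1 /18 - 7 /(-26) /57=0.06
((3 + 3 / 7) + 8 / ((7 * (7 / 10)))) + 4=444/49 = 9.06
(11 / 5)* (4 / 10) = 22/25 = 0.88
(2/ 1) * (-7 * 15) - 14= -224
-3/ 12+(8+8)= 63/4 = 15.75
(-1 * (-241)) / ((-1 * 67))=-241/67 = -3.60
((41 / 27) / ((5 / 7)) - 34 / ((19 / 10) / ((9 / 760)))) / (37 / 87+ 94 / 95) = 1.35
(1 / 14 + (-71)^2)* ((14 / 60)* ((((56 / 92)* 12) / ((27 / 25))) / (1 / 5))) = 8233750/207 = 39776.57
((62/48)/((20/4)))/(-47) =-31/5640 = -0.01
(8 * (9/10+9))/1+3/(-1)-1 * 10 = 331/5 = 66.20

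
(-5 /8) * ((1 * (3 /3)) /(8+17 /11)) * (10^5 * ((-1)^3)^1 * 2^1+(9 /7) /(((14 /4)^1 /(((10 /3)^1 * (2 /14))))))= 188649835/14406 = 13095.23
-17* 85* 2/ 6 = -1445/3 = -481.67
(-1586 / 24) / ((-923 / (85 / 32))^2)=-440725/805269504 = 0.00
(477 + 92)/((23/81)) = 46089/23 = 2003.87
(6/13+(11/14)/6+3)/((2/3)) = 3923/728 = 5.39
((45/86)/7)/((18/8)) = 0.03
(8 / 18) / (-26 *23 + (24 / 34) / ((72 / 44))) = -17/22857 = 0.00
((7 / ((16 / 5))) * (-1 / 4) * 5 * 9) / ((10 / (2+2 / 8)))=-2835/512 = -5.54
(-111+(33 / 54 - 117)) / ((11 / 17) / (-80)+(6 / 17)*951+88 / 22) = -2783240/4157181 = -0.67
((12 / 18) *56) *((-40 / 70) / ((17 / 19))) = -1216/51 = -23.84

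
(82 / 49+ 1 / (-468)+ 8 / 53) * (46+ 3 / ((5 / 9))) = 569200259/6076980 = 93.66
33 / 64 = 0.52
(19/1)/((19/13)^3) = 2197/361 = 6.09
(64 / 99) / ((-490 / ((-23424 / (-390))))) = -124928/1576575 = -0.08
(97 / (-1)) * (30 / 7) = -2910/7 = -415.71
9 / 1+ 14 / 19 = 185/19 = 9.74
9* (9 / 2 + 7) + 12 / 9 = 629/6 = 104.83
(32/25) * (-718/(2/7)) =-80416/25 = -3216.64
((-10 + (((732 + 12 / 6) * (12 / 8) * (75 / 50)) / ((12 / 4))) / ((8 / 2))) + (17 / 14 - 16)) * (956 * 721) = 155554823/2 = 77777411.50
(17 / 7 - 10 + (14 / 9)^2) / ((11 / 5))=-14605/6237 = -2.34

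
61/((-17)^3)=-61/4913 = -0.01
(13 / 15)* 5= 13/3 = 4.33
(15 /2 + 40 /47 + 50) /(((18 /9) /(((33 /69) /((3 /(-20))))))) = -301675/3243 = -93.02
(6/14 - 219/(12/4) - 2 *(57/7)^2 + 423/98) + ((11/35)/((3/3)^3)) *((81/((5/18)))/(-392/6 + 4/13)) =-314196437/1553300 = -202.28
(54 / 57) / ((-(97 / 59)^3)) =-3696822/17340787 = -0.21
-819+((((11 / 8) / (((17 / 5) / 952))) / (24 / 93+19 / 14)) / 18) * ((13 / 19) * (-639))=-88020296/13319 = -6608.63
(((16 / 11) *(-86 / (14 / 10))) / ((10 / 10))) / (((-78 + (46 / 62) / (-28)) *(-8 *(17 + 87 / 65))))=-866450/111004553 = -0.01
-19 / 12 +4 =29/12 = 2.42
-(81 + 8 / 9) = -737/9 = -81.89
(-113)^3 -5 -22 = -1442924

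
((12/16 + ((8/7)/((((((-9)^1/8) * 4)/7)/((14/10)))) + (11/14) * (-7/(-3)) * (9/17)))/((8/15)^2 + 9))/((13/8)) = -23510/461669 = -0.05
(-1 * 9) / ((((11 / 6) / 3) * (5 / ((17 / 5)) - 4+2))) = 27.82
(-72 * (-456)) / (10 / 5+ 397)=576/7 = 82.29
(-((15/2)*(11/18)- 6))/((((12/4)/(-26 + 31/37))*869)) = -15827/1157508 = -0.01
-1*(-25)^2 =-625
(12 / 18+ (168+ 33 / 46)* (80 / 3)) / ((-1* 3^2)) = -310486/621 = -499.98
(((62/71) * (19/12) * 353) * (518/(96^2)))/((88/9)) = 53850503/19193856 = 2.81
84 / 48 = 7/4 = 1.75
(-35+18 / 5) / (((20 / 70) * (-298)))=1099/2980 = 0.37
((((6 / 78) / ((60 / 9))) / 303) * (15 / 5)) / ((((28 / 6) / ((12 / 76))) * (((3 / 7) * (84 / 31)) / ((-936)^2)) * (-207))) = -21762/1544795 = -0.01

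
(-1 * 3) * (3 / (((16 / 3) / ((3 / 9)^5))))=-1/144 = -0.01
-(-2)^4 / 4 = -4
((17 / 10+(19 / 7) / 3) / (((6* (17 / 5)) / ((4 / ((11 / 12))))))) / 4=547/3927 = 0.14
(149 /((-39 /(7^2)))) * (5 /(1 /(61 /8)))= -2226805/312 = -7137.20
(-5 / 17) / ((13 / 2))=-10/221 = -0.05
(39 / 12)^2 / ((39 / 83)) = 1079/48 = 22.48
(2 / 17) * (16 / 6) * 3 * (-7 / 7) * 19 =-304/17 = -17.88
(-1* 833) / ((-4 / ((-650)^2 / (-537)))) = -87985625/537 = -163846.60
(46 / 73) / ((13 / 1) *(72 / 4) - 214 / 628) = 14444/5355937 = 0.00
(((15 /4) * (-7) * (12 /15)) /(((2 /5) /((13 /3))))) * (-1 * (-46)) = -10465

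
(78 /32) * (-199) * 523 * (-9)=36531027/16 = 2283189.19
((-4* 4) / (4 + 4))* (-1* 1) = 2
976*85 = 82960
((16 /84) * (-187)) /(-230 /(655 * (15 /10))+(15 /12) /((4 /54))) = -783904/366233 = -2.14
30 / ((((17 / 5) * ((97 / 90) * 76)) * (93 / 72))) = 81000/971261 = 0.08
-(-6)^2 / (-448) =9/112 = 0.08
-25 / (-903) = 25/903 = 0.03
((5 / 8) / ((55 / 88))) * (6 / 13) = 6/13 = 0.46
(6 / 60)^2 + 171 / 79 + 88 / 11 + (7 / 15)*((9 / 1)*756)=25164459/7900 = 3185.37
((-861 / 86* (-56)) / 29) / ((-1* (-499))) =24108/622253 = 0.04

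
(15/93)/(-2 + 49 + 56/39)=195/58559 = 0.00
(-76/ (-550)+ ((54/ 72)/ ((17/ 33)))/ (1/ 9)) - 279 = -4969691/18700 = -265.76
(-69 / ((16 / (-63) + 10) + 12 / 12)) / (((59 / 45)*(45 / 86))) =-373842/39943 = -9.36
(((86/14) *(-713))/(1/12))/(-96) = 30659/56 = 547.48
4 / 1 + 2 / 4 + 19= 47/2 = 23.50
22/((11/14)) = 28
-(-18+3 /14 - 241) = 3623/14 = 258.79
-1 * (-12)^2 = -144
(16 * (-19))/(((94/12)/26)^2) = -7398144/2209 = -3349.09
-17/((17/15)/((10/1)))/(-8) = 75/4 = 18.75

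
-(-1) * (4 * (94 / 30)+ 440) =6788/15 = 452.53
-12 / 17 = -0.71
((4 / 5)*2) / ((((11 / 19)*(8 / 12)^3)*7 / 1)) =513/385 = 1.33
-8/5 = -1.60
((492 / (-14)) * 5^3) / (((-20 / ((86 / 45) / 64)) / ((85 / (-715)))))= -149855/192192 = -0.78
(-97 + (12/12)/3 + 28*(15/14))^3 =-8000000/27 = -296296.30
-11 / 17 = -0.65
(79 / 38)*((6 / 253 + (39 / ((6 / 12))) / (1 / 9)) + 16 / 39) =273771182/187473 = 1460.32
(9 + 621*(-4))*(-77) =190575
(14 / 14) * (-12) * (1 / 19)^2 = -12/361 = -0.03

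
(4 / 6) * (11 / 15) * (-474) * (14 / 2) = -24332/15 = -1622.13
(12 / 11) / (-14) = -6/77 = -0.08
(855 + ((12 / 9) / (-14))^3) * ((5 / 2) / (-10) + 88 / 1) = 102935911/1372 = 75026.17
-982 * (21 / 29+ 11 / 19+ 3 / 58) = -733063/551 = -1330.42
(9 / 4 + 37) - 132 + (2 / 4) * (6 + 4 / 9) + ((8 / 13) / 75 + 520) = 5036621/11700 = 430.48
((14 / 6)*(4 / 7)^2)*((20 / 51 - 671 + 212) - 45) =-410944/1071 = -383.70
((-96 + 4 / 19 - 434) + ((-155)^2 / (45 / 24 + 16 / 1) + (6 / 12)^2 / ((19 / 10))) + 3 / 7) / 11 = 30994375/418418 = 74.08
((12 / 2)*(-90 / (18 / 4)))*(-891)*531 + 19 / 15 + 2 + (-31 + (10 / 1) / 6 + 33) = 851617904/15 = 56774526.93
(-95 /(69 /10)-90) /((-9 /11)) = 78760/621 = 126.83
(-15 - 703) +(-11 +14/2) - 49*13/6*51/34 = -3525/4 = -881.25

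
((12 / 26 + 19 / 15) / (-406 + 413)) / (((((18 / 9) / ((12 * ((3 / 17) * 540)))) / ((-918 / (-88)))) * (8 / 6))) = 2211057/2002 = 1104.42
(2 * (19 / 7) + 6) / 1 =11.43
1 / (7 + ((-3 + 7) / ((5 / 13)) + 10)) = 5/137 = 0.04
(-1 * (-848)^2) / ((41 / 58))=-1017269.07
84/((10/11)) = 462/5 = 92.40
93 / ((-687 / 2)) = -62/229 = -0.27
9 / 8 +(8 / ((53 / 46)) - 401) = -166603/424 = -392.93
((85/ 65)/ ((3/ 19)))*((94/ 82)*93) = 470611/533 = 882.95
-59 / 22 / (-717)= 59/15774 = 0.00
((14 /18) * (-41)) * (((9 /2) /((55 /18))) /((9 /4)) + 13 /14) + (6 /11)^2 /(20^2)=-5497609/108900 = -50.48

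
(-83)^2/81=6889/81 = 85.05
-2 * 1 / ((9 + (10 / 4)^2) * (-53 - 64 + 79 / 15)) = 30/25559 = 0.00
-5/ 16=-0.31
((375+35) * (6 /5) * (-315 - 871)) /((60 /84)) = -4084584/5 = -816916.80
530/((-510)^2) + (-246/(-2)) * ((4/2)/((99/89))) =63274243/286110 = 221.15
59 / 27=2.19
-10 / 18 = -0.56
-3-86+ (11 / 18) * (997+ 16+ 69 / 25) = 119642/225 = 531.74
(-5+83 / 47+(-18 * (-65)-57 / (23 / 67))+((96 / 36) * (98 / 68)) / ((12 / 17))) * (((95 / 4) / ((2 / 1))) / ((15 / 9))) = 92995481/12972 = 7168.94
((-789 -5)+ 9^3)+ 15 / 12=-255/4 = -63.75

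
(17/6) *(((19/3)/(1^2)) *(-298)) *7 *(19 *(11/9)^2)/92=-774507811/67068 = -11548.10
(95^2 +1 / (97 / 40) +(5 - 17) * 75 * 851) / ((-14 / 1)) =73416835/1358 = 54062.47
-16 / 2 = -8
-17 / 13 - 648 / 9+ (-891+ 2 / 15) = -188014/195 = -964.17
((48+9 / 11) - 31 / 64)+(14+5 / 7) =310701/4928 = 63.05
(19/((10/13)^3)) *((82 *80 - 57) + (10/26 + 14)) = 136027593/500 = 272055.19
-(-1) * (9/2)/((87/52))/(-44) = -39/638 = -0.06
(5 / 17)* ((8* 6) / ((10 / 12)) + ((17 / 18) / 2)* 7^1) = 10963/612 = 17.91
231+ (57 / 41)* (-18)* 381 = -381435/41 = -9303.29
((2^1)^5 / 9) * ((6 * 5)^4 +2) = 25920064/9 = 2880007.11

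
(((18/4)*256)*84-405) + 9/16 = 1541817/16 = 96363.56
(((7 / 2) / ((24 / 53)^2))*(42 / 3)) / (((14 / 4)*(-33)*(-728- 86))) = 19663/7736256 = 0.00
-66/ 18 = -11/3 = -3.67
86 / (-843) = -86/843 = -0.10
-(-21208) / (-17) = -21208/17 = -1247.53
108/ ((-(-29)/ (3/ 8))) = 81/58 = 1.40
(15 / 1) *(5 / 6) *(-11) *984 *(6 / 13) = -811800/13 = -62446.15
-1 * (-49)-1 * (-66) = 115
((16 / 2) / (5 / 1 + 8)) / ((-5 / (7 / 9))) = -56/585 = -0.10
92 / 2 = 46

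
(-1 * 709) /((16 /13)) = -576.06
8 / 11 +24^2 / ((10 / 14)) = 44392/55 = 807.13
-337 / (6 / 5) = -1685/6 = -280.83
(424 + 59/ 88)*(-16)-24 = -75006/11 = -6818.73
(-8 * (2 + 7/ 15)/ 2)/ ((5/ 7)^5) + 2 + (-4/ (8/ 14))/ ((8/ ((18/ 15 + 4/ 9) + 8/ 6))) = -30189857/562500 = -53.67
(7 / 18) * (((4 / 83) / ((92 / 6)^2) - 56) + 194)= 14138075/263442 = 53.67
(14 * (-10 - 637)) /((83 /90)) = -815220/83 = -9821.93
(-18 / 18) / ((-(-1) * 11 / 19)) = -1.73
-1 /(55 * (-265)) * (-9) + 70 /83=1019503/1209725 = 0.84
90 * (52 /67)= 4680/67 = 69.85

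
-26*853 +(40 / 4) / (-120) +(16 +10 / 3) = -88635/4 = -22158.75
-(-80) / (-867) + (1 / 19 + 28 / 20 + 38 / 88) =6494959/3624060 = 1.79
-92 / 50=-1.84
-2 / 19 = -0.11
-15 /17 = -0.88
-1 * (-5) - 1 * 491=-486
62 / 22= 31/11 = 2.82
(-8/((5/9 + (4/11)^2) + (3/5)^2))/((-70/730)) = 7949700/99841 = 79.62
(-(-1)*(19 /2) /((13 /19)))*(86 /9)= 15523/117 = 132.68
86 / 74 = 43/37 = 1.16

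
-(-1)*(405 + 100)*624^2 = 196634880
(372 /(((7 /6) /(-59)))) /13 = -131688/91 = -1447.12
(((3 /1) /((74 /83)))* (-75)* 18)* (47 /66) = -3234.86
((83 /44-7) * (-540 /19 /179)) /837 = 1125/1159741 = 0.00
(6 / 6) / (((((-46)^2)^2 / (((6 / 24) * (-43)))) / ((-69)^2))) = -387/33856 = -0.01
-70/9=-7.78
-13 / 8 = -1.62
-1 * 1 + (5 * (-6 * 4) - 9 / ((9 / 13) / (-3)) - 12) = -94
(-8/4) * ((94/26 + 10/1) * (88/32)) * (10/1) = -9735/13 = -748.85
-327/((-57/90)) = 516.32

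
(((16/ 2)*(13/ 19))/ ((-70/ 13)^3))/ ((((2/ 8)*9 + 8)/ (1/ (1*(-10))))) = 57122/166998125 = 0.00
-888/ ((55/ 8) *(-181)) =0.71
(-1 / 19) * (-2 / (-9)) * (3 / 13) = -2/741 = 0.00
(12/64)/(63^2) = 1/21168 = 0.00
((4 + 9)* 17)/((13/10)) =170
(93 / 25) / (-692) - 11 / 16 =-47947/69200 = -0.69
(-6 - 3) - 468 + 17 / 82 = -39097/82 = -476.79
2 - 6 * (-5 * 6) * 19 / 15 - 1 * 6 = 224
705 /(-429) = -235/143 = -1.64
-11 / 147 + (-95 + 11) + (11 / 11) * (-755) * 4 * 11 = -4895699/147 = -33304.07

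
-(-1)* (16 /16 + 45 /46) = 91/46 = 1.98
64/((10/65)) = 416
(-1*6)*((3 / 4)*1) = -9/2 = -4.50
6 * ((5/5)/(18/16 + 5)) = 48/49 = 0.98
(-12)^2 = 144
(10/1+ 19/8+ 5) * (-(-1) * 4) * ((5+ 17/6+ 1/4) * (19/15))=256177/360 = 711.60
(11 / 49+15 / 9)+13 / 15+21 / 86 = 189757/63210 = 3.00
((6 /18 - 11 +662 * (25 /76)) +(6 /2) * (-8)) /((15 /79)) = 964.31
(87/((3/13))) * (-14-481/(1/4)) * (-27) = 19726902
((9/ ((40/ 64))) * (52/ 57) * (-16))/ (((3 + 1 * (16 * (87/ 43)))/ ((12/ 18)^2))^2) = -0.03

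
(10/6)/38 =5/114 = 0.04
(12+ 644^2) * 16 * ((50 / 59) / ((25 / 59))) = 13271936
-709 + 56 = -653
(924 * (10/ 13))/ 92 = 2310/299 = 7.73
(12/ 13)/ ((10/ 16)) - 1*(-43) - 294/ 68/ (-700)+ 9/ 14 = 13961971/309400 = 45.13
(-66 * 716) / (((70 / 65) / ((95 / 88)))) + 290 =-659135/14 = -47081.07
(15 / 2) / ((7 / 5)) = 75/14 = 5.36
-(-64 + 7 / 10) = 633/10 = 63.30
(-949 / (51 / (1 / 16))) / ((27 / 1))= -0.04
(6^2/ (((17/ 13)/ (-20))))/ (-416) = 45/34 = 1.32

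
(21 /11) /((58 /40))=1.32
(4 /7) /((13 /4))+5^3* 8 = 91016/91 = 1000.18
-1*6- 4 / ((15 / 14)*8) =-97/15 = -6.47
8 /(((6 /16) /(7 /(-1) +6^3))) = 13376/3 = 4458.67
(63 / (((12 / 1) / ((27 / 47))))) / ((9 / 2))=0.67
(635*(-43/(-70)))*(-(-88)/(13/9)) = 2162556/91 = 23764.35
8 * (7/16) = 7/2 = 3.50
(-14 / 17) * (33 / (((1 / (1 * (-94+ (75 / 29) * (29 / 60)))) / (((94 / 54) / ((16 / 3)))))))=1342649/1632 = 822.70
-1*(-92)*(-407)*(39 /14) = -104308.29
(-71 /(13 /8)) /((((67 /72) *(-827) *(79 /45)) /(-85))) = -2.75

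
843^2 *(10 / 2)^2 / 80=3553245/16 = 222077.81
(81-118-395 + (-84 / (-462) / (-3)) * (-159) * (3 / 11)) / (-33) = 17318/1331 = 13.01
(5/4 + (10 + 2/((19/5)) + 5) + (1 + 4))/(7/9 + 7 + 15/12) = 2979/1235 = 2.41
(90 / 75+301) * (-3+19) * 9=217584/5 = 43516.80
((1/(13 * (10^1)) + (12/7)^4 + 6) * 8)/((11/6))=109700664/1716715 = 63.90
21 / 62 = 0.34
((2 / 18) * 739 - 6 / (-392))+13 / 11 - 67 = 316445/19404 = 16.31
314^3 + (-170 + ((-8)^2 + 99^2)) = 30968839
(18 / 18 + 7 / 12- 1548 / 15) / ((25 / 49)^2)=-14638897/37500 = -390.37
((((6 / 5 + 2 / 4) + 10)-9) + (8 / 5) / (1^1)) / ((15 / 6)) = 1.72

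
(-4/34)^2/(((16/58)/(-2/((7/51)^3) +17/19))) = -8588959/221578 = -38.76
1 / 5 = 0.20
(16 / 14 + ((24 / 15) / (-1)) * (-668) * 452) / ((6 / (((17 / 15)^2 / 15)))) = 814423964/118125 = 6894.59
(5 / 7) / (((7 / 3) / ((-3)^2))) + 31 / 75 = 11644/3675 = 3.17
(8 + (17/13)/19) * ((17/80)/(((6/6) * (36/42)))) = 2.00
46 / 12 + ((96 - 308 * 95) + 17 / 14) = -29158.95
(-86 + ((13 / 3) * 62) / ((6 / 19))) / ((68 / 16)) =179.95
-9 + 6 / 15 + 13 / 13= -38/5 = -7.60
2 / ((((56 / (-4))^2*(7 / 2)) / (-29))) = -29/343 = -0.08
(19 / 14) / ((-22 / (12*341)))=-1767/7 = -252.43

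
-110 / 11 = -10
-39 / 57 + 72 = 1355/19 = 71.32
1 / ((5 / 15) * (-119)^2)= 3/14161 = 0.00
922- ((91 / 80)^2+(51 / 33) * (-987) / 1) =172203309/70400 = 2446.07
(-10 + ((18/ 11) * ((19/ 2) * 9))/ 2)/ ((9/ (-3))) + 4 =-15.98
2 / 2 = 1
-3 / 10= -0.30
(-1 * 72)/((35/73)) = -5256/35 = -150.17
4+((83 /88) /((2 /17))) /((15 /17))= 13.09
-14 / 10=-7/5 = -1.40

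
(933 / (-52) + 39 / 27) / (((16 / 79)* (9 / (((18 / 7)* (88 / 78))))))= -958507/36504 = -26.26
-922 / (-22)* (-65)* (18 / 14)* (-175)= 6742125/11 = 612920.45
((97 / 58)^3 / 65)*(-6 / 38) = -2738019/240963320 = -0.01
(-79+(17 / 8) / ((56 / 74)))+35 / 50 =-84551/1120 = -75.49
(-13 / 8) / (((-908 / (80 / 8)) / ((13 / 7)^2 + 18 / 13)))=15395/177968 = 0.09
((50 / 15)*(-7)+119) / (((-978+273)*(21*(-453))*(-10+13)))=41/8622855 = 0.00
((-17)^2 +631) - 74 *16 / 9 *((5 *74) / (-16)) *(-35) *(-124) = 118837480/9 = 13204164.44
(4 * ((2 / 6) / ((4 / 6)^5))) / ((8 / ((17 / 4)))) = 1377/256 = 5.38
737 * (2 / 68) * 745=549065/34 = 16148.97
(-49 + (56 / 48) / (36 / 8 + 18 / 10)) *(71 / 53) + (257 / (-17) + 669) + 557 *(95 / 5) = 271768811/24327 = 11171.49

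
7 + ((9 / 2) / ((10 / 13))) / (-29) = 3943/580 = 6.80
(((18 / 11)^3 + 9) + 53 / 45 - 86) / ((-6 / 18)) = 4278932/19965 = 214.32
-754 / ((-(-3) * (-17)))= 754/51 = 14.78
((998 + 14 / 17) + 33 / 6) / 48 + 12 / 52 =448807/21216 = 21.15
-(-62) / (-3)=-62/3 = -20.67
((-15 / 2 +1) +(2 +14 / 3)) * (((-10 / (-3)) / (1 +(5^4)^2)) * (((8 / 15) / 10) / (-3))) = -2/79101765 = 0.00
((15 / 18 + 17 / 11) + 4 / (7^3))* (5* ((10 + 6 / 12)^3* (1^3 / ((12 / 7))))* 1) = 5682075/704 = 8071.13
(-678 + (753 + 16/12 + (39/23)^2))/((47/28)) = 3519712/74589 = 47.19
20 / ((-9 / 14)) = -280/9 = -31.11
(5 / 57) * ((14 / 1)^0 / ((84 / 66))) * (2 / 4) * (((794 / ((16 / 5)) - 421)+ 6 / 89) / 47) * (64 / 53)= -644490/4212281 = -0.15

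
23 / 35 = 0.66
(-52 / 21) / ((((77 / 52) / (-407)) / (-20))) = -2000960/147 = -13611.97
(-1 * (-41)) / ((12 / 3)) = 10.25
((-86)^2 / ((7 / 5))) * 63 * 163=54249660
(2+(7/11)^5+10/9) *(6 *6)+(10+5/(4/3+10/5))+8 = 43566517/322102 = 135.26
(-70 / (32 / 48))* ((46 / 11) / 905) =-966/1991 = -0.49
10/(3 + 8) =10/11 = 0.91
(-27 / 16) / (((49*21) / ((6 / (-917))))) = 27/2516248 = 0.00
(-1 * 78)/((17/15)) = -1170/17 = -68.82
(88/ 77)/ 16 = 1/14 = 0.07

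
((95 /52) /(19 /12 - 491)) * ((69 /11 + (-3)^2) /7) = -6840/839839 = -0.01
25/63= 0.40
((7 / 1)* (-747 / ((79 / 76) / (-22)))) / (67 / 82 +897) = 8637552/70073 = 123.27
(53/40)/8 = 0.17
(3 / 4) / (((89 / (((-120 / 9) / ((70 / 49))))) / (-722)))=5054/89 = 56.79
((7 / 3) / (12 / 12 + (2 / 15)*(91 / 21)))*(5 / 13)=0.57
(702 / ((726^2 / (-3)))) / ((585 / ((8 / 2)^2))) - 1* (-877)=64200777/73205 = 877.00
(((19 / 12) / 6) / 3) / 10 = 19/2160 = 0.01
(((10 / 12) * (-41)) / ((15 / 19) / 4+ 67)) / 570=-41/45963 = 0.00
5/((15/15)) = 5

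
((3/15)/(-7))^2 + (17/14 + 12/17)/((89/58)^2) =134652607/164954825 = 0.82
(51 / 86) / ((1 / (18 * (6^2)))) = 16524/43 = 384.28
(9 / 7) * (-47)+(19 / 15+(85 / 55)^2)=-721307/12705 = -56.77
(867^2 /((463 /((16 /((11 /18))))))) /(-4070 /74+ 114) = 216486432/300487 = 720.45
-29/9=-3.22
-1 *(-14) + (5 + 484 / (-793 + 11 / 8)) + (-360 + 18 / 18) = -2157092/6333 = -340.61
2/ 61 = 0.03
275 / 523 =0.53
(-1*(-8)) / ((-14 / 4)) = -16/7 = -2.29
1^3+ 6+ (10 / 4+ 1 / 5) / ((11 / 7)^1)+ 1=1069/110 = 9.72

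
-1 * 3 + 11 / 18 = -43/18 = -2.39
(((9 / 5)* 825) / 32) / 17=1485/544 = 2.73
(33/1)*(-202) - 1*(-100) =-6566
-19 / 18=-1.06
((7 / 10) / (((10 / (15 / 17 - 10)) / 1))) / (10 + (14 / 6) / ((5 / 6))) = -0.05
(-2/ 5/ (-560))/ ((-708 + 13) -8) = -1/984200 = 0.00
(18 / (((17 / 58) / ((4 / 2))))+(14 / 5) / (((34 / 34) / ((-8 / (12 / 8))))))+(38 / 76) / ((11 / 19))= 108.75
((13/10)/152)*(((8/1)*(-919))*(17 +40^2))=-101675.26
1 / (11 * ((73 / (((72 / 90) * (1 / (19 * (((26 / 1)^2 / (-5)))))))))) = -1/2578433 = 0.00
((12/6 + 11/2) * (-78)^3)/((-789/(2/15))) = 158184/263 = 601.46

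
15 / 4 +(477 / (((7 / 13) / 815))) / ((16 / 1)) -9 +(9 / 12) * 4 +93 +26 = 5066891/112 = 45240.10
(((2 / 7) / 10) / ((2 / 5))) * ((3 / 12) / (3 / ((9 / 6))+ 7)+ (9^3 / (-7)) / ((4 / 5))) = -9.30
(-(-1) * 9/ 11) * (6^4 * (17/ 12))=1502.18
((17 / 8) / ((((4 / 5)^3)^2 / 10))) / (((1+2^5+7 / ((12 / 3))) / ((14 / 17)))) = 546875/284672 = 1.92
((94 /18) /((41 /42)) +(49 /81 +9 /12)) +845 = 11314043/13284 = 851.70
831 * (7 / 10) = 5817/10 = 581.70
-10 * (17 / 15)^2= -578/45 = -12.84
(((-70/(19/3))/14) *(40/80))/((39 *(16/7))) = -35/7904 = 0.00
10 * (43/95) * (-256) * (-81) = 1783296/19 = 93857.68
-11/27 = -0.41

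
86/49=1.76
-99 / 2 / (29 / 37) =-3663/58 = -63.16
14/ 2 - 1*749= -742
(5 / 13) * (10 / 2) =25/13 = 1.92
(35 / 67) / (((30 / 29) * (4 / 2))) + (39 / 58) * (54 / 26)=1.65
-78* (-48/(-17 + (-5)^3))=-1872/71 = -26.37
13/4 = 3.25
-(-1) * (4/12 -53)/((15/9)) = -158/5 = -31.60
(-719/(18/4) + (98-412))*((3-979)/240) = 260104/135 = 1926.70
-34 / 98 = -17/49 = -0.35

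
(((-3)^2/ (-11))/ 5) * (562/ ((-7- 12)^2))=-5058/19855 = -0.25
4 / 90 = 2/45 = 0.04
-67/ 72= -0.93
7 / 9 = 0.78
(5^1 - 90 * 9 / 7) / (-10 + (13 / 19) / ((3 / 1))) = 44175/3899 = 11.33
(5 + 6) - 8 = 3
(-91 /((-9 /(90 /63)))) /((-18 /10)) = -8.02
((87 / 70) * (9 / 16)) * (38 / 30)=4959/5600 = 0.89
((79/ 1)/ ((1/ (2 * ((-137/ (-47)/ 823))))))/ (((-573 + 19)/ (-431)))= 0.44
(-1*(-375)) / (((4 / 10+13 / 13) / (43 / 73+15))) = 4175.64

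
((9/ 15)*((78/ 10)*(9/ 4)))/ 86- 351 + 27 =-2785347/8600 = -323.88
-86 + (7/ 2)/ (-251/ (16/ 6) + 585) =-48242/561 = -85.99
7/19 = 0.37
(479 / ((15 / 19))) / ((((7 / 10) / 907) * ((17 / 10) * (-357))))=-165092140/127449 = -1295.36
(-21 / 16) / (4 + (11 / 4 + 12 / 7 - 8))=-147/52 = -2.83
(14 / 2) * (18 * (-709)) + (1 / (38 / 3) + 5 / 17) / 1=-57709523/646 = -89333.63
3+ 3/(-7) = 18/7 = 2.57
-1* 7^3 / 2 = -343/2 = -171.50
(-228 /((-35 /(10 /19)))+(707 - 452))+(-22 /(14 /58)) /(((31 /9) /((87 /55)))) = 234981/1085 = 216.57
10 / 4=5/2 = 2.50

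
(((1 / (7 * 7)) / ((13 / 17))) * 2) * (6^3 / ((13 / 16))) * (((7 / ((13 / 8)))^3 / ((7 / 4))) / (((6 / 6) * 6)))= 40108032/371293 = 108.02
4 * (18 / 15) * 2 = 48/5 = 9.60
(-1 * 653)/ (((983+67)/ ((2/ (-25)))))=653/13125 = 0.05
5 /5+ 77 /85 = 162/85 = 1.91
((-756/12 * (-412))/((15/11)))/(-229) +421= 386873/1145 = 337.88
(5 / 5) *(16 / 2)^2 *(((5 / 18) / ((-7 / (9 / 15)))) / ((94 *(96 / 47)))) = -1/126 = -0.01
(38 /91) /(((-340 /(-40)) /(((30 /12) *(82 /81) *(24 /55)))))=24928/459459 = 0.05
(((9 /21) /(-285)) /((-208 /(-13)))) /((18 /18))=-1/10640 = 0.00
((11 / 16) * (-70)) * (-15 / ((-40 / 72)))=-10395/8 = -1299.38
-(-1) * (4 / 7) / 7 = 4/49 = 0.08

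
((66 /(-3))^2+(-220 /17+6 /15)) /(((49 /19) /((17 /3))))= 253802/245 = 1035.93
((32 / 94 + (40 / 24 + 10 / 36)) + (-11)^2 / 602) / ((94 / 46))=7279684/5984181 = 1.22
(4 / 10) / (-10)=-1/25 = -0.04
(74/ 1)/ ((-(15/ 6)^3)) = -592/125 = -4.74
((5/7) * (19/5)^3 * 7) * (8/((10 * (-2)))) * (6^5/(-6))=17778528/125 = 142228.22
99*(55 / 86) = 5445/86 = 63.31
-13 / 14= -0.93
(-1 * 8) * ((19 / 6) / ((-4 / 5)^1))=95/3 = 31.67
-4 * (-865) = 3460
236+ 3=239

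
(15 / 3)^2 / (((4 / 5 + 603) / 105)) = 13125/3019 = 4.35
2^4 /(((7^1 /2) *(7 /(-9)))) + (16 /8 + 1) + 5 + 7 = 447/49 = 9.12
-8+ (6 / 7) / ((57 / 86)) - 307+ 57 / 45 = -623318/1995 = -312.44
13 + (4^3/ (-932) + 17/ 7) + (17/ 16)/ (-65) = 15.34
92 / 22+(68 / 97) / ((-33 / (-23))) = 14950/3201 = 4.67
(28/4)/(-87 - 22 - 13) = -7/122 = -0.06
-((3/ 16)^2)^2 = -81/65536 = 0.00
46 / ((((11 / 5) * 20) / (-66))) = -69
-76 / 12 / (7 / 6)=-5.43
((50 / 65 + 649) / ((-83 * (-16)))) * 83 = 8447/208 = 40.61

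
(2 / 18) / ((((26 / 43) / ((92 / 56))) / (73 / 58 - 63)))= -3541609/190008 = -18.64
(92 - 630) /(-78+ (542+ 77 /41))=-22058/19101 = -1.15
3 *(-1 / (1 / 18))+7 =-47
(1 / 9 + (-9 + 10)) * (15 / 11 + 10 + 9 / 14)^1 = 9245/693 = 13.34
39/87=13/29 = 0.45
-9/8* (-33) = 297/8 = 37.12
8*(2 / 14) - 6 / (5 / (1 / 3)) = 26/35 = 0.74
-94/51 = -1.84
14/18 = 7/9 = 0.78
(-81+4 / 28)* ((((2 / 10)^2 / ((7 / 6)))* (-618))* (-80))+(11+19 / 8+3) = -268605089/1960 = -137043.41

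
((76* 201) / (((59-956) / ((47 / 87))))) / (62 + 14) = -3149/26013 = -0.12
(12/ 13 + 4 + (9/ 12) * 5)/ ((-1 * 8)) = -451/416 = -1.08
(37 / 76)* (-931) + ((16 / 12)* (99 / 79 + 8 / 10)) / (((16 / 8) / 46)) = -1849957/4740 = -390.29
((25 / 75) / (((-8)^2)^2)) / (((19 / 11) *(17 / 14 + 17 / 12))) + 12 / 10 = 25799041/21498880 = 1.20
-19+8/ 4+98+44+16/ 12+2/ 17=6449/51 = 126.45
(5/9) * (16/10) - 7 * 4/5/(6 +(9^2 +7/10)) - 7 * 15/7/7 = -72811/55251 = -1.32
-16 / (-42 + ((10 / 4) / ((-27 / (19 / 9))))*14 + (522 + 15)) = -972/29905 = -0.03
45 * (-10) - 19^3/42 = -25759/42 = -613.31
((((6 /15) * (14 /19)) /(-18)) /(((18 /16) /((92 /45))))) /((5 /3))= -10304/577125 = -0.02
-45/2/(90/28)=-7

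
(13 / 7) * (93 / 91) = 93/49 = 1.90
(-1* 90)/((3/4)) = -120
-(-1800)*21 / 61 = 37800/61 = 619.67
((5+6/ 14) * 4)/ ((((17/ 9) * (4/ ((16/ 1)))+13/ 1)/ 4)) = 21888/3395 = 6.45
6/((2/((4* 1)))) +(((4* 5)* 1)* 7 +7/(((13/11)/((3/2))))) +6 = 166.88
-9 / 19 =-0.47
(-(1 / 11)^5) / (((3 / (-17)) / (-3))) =-17/161051 = 0.00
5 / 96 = 0.05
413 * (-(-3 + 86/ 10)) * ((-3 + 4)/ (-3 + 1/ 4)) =46256/55 = 841.02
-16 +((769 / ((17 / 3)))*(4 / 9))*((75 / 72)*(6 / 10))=2213/102 = 21.70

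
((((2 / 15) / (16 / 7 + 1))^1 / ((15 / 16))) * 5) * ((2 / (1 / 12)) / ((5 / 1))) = 1.04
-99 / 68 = -1.46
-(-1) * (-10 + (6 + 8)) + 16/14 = 36/7 = 5.14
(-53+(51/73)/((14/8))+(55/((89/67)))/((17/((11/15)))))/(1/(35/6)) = -294652760/994041 = -296.42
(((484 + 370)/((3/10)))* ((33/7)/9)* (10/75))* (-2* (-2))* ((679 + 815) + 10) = 32293888/27 = 1196069.93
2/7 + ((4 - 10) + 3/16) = -5.53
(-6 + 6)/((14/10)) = 0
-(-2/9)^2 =-4/81 = -0.05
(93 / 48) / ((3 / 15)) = 155/16 = 9.69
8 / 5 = 1.60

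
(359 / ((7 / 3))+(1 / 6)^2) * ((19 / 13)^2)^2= 388747543/553644 = 702.16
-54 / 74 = -27/37 = -0.73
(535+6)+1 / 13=7034/13 = 541.08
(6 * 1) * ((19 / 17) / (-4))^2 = 1083/2312 = 0.47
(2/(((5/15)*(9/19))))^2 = 1444/9 = 160.44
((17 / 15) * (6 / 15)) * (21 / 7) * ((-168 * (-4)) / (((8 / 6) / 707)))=12115152/25 = 484606.08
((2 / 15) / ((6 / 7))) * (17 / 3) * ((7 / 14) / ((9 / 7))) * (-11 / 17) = -539/2430 = -0.22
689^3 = 327082769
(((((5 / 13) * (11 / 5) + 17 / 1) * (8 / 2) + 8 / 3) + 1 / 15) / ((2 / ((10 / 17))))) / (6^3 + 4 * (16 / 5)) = 72265/758472 = 0.10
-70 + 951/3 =247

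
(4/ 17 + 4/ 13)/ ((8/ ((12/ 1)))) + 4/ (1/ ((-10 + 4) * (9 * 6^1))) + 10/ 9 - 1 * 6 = -2585848/1989 = -1300.07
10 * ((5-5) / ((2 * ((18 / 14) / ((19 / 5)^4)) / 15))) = 0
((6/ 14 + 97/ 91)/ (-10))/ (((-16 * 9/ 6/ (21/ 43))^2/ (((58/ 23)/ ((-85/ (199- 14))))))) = 7511/22114040 = 0.00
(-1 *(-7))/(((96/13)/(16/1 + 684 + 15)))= 65065/96 = 677.76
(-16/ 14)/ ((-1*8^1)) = 1/7 = 0.14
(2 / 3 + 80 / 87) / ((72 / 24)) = 46/87 = 0.53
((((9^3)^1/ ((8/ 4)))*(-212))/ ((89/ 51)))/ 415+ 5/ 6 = -23461169/221610 = -105.87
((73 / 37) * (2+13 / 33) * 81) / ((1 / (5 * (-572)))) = -40484340/37 = -1094171.35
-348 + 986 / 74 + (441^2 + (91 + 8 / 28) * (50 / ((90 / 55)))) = 51006323/259 = 196935.61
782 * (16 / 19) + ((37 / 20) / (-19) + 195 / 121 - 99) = 25796643/45980 = 561.04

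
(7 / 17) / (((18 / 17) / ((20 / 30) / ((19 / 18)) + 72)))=1610/57 = 28.25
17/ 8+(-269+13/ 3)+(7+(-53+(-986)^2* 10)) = 233319635/24 = 9721651.46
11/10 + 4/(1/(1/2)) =31/10 = 3.10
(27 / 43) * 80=2160/43 = 50.23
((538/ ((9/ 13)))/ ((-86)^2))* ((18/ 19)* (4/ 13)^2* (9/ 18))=2152/456703 = 0.00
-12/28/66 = -0.01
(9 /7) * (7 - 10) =-27/7 = -3.86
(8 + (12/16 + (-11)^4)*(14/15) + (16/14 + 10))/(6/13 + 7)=1834.04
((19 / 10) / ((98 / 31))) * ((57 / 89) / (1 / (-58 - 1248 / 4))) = -1242201/8722 = -142.42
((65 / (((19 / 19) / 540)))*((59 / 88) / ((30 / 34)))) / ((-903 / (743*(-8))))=581278620/3311 = 175559.84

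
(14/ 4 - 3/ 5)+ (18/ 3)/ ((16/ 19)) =401/40 = 10.02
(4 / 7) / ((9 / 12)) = 16/21 = 0.76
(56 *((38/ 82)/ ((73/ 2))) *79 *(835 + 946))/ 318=314.58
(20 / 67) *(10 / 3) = 200/201 = 1.00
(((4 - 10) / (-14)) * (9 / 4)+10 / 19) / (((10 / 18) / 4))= 7137/665 = 10.73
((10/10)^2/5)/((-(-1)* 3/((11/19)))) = 11/285 = 0.04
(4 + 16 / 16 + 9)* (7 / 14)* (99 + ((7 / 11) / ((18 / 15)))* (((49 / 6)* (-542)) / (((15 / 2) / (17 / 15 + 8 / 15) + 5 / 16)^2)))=-197113/11979 = -16.45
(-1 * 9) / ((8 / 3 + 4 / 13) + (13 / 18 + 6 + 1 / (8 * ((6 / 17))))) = -16848/18815 = -0.90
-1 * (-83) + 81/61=5144/61 = 84.33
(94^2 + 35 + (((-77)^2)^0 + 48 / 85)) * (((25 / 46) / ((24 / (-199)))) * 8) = -375198580/1173 = -319862.39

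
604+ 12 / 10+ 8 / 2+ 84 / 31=94846/155 = 611.91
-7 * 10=-70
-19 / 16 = -1.19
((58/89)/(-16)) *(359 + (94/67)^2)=-46991223/3196168 = -14.70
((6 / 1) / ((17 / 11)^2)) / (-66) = -11/289 = -0.04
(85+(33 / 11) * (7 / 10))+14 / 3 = 2753/30 = 91.77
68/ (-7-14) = -3.24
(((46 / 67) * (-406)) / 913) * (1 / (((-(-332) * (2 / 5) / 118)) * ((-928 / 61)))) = 2897195/162470176 = 0.02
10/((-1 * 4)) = -5/2 = -2.50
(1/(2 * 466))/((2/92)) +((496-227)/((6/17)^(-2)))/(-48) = -174737/269348 = -0.65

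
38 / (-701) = -0.05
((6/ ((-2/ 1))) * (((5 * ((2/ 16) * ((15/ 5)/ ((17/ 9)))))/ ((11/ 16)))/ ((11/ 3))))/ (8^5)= -1215/33701888 = 0.00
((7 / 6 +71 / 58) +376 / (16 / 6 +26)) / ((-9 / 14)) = -812168/33669 = -24.12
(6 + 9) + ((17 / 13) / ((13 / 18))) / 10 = 12828/845 = 15.18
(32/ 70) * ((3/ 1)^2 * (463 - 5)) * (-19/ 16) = -2237.66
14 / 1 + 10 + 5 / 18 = 437/18 = 24.28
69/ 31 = 2.23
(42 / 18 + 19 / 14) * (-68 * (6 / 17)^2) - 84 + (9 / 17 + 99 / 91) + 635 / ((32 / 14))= 4063519/24752 = 164.17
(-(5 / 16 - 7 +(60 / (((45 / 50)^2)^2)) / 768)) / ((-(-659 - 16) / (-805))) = -111013847/14171760 = -7.83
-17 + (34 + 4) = 21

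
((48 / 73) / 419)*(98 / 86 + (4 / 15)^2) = 187408/98643075 = 0.00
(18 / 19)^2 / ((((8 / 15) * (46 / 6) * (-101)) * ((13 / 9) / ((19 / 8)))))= -32805/9180496 = 0.00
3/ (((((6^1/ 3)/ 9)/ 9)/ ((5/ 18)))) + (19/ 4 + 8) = 46.50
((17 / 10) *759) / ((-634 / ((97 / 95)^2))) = -121404327/57218500 = -2.12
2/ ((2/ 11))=11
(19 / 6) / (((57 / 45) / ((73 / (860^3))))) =73/254422400 = 0.00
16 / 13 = 1.23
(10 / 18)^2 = 25/81 = 0.31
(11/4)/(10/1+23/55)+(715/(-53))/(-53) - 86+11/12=-90741279/1073038 = -84.56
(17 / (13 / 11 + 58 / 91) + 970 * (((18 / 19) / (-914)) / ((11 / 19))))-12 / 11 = 59660765/9154167 = 6.52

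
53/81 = 0.65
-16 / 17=-0.94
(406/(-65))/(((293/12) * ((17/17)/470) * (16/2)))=-57246/3809 = -15.03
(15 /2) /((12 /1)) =5/8 = 0.62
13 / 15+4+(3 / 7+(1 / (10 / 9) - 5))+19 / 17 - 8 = -20303/3570 = -5.69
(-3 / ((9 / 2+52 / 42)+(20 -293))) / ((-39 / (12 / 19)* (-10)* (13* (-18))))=-14/180217375 = 0.00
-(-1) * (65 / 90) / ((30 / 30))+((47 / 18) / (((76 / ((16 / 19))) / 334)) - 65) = -54.61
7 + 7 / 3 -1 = 25/3 = 8.33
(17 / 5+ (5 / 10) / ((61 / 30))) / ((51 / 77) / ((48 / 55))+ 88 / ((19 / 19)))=124544/3032005 = 0.04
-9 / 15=-3/5 = -0.60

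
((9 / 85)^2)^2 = 6561/52200625 = 0.00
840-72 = 768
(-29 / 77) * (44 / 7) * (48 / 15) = -1856/245 = -7.58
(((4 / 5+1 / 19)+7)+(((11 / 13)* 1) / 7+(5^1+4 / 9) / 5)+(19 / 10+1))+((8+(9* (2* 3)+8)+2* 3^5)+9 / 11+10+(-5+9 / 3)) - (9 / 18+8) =486365777/855855 = 568.28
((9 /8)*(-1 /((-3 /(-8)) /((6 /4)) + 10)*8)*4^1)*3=-432/41 = -10.54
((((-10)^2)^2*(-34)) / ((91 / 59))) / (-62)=10030000/2821 = 3555.48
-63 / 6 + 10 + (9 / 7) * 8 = 137/14 = 9.79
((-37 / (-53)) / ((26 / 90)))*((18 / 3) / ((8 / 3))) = 5.44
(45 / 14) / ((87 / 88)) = 660/203 = 3.25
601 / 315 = 1.91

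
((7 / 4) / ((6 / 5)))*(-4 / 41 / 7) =-5/246 = -0.02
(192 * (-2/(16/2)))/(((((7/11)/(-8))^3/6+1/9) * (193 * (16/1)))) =-36799488/262849595 = -0.14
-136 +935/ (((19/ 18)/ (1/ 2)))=5831/19 = 306.89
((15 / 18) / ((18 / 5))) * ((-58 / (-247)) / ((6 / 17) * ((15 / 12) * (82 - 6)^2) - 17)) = 12325/573947478 = 0.00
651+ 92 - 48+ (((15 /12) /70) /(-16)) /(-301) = 187438721/269696 = 695.00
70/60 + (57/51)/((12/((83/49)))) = 1.32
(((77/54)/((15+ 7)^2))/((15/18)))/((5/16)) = 28/2475 = 0.01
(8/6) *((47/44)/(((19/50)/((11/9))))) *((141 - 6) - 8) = 298450/513 = 581.77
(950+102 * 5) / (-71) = -1460/71 = -20.56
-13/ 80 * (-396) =1287/20 = 64.35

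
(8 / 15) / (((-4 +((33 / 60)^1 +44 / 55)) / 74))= -2368/159 = -14.89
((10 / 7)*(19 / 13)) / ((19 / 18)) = 180/91 = 1.98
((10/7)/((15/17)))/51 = 2/63 = 0.03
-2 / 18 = -0.11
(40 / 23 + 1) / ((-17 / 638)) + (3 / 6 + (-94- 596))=-619577/782 = -792.30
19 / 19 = 1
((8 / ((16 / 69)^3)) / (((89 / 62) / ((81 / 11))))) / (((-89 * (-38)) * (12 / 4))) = 274962033/847610368 = 0.32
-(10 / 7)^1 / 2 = -5/7 = -0.71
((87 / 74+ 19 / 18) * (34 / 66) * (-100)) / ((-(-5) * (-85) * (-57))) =-2972/626373 = 0.00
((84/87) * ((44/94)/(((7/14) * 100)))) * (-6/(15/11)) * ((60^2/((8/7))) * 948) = -809379648/6815 = -118764.44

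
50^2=2500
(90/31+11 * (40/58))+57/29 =11197/899 = 12.45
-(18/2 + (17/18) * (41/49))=-8635/882 = -9.79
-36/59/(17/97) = -3492/1003 = -3.48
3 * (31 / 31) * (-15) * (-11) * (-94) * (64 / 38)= -1488960/19 = -78366.32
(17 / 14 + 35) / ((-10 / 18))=-65.19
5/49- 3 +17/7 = -23/49 = -0.47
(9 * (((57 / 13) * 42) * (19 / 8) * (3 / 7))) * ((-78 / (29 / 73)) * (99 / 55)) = -172902033/290 = -596213.91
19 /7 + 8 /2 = 47/7 = 6.71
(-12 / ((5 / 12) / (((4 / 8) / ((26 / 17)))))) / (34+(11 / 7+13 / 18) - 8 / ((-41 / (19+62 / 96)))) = -9639/41080 = -0.23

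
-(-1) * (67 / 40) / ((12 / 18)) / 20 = 201/1600 = 0.13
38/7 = 5.43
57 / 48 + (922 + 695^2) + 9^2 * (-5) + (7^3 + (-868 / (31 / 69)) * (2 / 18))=23216233/48 = 483671.52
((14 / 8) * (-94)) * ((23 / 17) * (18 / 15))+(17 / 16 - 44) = -421611/1360 = -310.01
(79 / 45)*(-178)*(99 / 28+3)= -428891/210 = -2042.34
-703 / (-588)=703/588 = 1.20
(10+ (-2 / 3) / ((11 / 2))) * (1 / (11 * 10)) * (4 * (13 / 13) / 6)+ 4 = 22106/5445 = 4.06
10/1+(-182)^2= 33134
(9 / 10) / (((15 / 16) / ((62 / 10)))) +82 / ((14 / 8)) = 46208/875 = 52.81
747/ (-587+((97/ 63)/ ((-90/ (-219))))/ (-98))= -138359340/108731221 = -1.27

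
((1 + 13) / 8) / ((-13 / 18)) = -63/26 = -2.42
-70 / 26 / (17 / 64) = -2240/221 = -10.14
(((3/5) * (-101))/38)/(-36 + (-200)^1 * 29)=303/1108840 = 0.00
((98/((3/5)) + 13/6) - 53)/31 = 225/62 = 3.63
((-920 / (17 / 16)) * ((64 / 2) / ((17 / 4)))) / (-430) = 15.16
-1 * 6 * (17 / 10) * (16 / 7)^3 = -208896/1715 = -121.81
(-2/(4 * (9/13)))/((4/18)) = -13/4 = -3.25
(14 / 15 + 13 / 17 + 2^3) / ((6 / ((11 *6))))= 27203/255 = 106.68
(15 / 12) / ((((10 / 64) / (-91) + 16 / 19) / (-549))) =-12656280/15499 = -816.59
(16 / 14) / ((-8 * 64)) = -1/448 = 0.00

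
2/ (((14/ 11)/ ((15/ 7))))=165/49 = 3.37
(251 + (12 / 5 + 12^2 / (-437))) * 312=172523208/2185 = 78957.99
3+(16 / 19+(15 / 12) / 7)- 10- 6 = -6373/532 = -11.98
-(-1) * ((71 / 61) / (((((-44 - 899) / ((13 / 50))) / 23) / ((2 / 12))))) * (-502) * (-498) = -19228859/62525 = -307.54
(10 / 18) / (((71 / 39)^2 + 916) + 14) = 845/1419571 = 0.00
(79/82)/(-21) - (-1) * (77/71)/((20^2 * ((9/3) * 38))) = -42606301/929191200 = -0.05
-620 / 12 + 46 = -17/3 = -5.67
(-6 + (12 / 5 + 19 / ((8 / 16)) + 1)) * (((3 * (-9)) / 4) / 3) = -1593/20 = -79.65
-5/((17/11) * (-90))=0.04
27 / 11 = 2.45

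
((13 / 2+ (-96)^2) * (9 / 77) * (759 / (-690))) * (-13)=61659/4 = 15414.75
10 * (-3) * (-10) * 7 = 2100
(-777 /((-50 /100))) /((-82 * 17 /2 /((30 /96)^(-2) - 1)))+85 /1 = 1122151/17425 = 64.40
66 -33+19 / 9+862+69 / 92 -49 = 30559/36 = 848.86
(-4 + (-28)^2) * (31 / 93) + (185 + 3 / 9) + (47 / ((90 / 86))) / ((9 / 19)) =218759/405 = 540.15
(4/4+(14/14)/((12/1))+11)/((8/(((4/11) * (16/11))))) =290/363 = 0.80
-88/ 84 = -22/21 = -1.05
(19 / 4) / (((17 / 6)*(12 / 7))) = 133/136 = 0.98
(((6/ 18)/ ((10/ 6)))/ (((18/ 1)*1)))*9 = 1/10 = 0.10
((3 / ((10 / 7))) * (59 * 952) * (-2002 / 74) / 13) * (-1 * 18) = 817412904/185 = 4418448.13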